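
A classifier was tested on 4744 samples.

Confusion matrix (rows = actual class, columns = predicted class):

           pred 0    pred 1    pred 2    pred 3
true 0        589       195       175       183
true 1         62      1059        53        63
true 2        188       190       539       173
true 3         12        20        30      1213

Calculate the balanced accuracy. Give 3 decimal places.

0.704

Balanced accuracy = mean of per-class recall.
  0: recall = 589/1142 = 0.5158
  1: recall = 1059/1237 = 0.8561
  2: recall = 539/1090 = 0.4945
  3: recall = 1213/1275 = 0.9514
Mean = (0.5158 + 0.8561 + 0.4945 + 0.9514) / 4 = 0.704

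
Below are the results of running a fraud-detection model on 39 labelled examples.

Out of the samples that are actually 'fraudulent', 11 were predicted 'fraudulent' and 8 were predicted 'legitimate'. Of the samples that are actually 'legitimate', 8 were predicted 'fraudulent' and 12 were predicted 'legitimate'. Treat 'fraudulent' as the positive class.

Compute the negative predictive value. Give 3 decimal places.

0.600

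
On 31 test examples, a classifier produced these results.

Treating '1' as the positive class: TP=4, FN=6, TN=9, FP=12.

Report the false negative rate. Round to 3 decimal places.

0.600

FNR = FN/(FN+TP) = 6/(6+4) = 0.600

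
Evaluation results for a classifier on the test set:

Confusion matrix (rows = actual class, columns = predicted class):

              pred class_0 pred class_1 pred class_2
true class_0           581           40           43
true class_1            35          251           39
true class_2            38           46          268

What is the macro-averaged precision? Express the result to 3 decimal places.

Per-class precision (TP/(TP+FP)):
  class_0: TP=581, FP=35+38=73 → 581/654 = 0.8884
  class_1: TP=251, FP=40+46=86 → 251/337 = 0.7448
  class_2: TP=268, FP=43+39=82 → 268/350 = 0.7657
Macro-precision = mean = (0.8884 + 0.7448 + 0.7657) / 3 = 0.800

0.800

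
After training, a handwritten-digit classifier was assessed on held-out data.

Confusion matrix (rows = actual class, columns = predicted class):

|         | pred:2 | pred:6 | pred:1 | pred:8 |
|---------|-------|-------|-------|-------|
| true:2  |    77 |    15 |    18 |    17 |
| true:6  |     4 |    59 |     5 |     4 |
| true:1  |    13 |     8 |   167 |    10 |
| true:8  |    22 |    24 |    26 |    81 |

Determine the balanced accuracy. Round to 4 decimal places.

0.6996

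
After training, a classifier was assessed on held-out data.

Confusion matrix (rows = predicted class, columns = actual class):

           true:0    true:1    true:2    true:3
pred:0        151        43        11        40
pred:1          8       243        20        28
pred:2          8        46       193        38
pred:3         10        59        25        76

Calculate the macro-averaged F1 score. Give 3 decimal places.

Per-class F1 score (2·TP/(2·TP+FP+FN)):
  0: TP=151, FP=43+11+40=94, FN=8+8+10=26 → 302/422 = 0.7156
  1: TP=243, FP=8+20+28=56, FN=43+46+59=148 → 486/690 = 0.7043
  2: TP=193, FP=8+46+38=92, FN=11+20+25=56 → 386/534 = 0.7228
  3: TP=76, FP=10+59+25=94, FN=40+28+38=106 → 152/352 = 0.4318
Macro-F1 score = mean = (0.7156 + 0.7043 + 0.7228 + 0.4318) / 4 = 0.644

0.644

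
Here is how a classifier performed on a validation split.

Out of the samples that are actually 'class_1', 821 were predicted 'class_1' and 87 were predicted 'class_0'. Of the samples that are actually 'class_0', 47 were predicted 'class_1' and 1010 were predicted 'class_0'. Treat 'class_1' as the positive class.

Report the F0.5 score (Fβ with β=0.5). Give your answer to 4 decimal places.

Fβ = (1+β²)·TP / ((1+β²)·TP + β²·FN + FP), with β²=1/4
= 1.25·821 / (1.25·821 + 0.25·87 + 47) = 0.9372

0.9372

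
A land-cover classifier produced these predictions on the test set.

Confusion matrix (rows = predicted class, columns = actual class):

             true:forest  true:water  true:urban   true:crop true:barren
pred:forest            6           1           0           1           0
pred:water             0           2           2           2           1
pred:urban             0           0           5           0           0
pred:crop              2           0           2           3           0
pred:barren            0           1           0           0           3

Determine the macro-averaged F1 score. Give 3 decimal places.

Per-class F1 score (2·TP/(2·TP+FP+FN)):
  forest: TP=6, FP=1+0+1+0=2, FN=0+0+2+0=2 → 12/16 = 0.7500
  water: TP=2, FP=0+2+2+1=5, FN=1+0+0+1=2 → 4/11 = 0.3636
  urban: TP=5, FP=0+0+0+0=0, FN=0+2+2+0=4 → 10/14 = 0.7143
  crop: TP=3, FP=2+0+2+0=4, FN=1+2+0+0=3 → 6/13 = 0.4615
  barren: TP=3, FP=0+1+0+0=1, FN=0+1+0+0=1 → 6/8 = 0.7500
Macro-F1 score = mean = (0.7500 + 0.3636 + 0.7143 + 0.4615 + 0.7500) / 5 = 0.608

0.608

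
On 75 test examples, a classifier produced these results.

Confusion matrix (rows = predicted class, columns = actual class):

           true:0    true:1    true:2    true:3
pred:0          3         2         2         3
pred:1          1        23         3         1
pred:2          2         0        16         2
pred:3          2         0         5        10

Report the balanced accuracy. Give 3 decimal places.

0.634

Balanced accuracy = mean of per-class recall.
  0: recall = 3/8 = 0.3750
  1: recall = 23/25 = 0.9200
  2: recall = 16/26 = 0.6154
  3: recall = 10/16 = 0.6250
Mean = (0.3750 + 0.9200 + 0.6154 + 0.6250) / 4 = 0.634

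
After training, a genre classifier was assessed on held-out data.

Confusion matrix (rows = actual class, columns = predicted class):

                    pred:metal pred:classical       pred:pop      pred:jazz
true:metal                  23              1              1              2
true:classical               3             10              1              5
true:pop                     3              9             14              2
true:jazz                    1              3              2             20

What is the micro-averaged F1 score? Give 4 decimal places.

0.6700

Micro-averaging pools counts across classes: ΣTP=67, ΣFP=33, ΣFN=33.
Micro-F1 score = 2·TP/(2·TP+FP+FN) on pooled counts = 0.6700 (equals overall accuracy in single-label multiclass).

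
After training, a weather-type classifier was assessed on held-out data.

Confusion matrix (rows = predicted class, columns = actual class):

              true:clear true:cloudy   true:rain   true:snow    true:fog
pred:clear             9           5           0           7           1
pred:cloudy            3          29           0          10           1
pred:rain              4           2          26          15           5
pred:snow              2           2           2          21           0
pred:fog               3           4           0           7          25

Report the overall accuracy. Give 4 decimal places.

0.6011

Accuracy = trace / total = (9+29+26+21+25=110) / 183 = 110/183 = 0.6011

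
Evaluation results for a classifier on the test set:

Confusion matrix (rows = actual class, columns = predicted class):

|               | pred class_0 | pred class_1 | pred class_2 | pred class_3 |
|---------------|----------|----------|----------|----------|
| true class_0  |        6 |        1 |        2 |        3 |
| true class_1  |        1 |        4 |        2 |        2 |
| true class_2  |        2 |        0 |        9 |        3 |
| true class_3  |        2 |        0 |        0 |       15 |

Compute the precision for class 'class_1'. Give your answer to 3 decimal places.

0.800

Treat 'class_1' as positive and all other classes as negative.
precision = TP/(TP+FP).
class_1: TP=4, FP=1+0+0=1 → 4/5 = 0.8000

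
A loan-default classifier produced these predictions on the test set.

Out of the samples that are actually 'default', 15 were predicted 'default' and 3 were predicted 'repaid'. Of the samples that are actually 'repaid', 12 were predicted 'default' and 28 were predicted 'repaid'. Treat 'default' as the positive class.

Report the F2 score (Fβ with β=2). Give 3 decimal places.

0.758

Fβ = (1+β²)·TP / ((1+β²)·TP + β²·FN + FP), with β²=4
= 5·15 / (5·15 + 4·3 + 12) = 0.758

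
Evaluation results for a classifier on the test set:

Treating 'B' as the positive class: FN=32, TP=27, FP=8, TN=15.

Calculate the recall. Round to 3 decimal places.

Recall = TP/(TP+FN) = 27/(27+32) = 27/59 = 0.458

0.458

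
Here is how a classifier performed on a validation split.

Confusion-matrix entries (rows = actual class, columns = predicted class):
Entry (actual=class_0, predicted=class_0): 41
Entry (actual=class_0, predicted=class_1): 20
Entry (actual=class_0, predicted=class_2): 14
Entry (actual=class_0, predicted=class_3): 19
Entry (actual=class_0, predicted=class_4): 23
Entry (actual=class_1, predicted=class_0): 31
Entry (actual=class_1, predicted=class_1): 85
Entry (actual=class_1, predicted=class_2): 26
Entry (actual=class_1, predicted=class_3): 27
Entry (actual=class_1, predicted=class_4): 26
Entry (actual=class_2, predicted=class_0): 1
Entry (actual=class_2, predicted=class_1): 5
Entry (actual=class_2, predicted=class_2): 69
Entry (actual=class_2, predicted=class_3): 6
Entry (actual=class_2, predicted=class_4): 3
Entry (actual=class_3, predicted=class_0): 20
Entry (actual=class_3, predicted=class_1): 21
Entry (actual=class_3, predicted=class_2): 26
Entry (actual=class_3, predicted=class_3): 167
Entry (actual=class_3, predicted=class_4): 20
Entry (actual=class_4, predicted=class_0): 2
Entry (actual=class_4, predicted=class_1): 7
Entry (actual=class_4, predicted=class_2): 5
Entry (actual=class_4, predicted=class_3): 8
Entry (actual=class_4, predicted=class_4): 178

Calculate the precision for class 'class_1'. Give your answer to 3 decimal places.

0.616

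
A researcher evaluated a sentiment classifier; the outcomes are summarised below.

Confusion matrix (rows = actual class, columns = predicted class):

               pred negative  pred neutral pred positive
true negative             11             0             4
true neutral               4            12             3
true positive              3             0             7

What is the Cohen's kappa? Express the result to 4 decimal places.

Observed agreement pₒ = trace/N = 30/44 = 0.68182
Expected agreement pₑ = Σ (rowᵢ·colᵢ)/N² = (15·18 + 19·12 + 10·14)/44² = 0.32955
κ = (pₒ − pₑ)/(1 − pₑ) = (0.68182 − 0.32955)/(1 − 0.32955) = 0.5254

0.5254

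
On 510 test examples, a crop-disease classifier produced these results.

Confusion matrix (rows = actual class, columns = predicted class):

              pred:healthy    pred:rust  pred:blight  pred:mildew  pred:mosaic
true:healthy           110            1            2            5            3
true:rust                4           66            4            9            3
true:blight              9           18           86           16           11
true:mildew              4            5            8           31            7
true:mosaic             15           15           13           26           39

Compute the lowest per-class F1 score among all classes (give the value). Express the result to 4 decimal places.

0.4366

Per-class F1 score (2·TP/(2·TP+FP+FN)):
  healthy: TP=110, FP=4+9+4+15=32, FN=1+2+5+3=11 → 220/263 = 0.83650
  rust: TP=66, FP=1+18+5+15=39, FN=4+4+9+3=20 → 132/191 = 0.69110
  blight: TP=86, FP=2+4+8+13=27, FN=9+18+16+11=54 → 172/253 = 0.67984
  mildew: TP=31, FP=5+9+16+26=56, FN=4+5+8+7=24 → 62/142 = 0.43662
  mosaic: TP=39, FP=3+3+11+7=24, FN=15+15+13+26=69 → 78/171 = 0.45614
Lowest is class 'mildew' with F1 score = 0.4366.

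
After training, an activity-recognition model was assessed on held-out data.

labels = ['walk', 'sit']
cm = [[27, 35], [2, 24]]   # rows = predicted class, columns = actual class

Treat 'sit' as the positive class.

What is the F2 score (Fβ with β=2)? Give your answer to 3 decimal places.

0.458

Fβ = (1+β²)·TP / ((1+β²)·TP + β²·FN + FP), with β²=4
= 5·24 / (5·24 + 4·35 + 2) = 0.458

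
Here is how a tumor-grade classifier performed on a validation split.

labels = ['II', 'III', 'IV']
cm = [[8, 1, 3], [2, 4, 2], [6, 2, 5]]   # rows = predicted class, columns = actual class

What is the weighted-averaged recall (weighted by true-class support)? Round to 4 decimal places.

0.5152

Per-class recall (TP/(TP+FN)):
  II: TP=8, FN=2+6=8 → 8/16 = 0.50000
  III: TP=4, FN=1+2=3 → 4/7 = 0.57143
  IV: TP=5, FN=3+2=5 → 5/10 = 0.50000
Weighted-recall = Σ (supportᵢ/N)·recallᵢ with N=33: (16/33)·0.50000 + (7/33)·0.57143 + (10/33)·0.50000 = 0.5152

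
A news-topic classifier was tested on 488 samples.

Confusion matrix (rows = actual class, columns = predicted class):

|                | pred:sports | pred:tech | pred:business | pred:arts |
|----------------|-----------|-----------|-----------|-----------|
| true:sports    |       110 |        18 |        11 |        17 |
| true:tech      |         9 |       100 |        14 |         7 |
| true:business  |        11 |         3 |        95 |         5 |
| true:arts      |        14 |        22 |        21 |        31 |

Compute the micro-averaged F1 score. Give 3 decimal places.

Micro-averaging pools counts across classes: ΣTP=336, ΣFP=152, ΣFN=152.
Micro-F1 score = 2·TP/(2·TP+FP+FN) on pooled counts = 0.689 (equals overall accuracy in single-label multiclass).

0.689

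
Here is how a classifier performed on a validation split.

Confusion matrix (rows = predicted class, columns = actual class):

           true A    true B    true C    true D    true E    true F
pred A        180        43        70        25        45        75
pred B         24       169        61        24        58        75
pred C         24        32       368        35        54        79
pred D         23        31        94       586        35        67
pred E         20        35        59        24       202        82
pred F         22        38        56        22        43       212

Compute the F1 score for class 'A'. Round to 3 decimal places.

Treat 'A' as positive and all other classes as negative.
F1 score = 2·TP/(2·TP+FP+FN).
A: TP=180, FP=43+70+25+45+75=258, FN=24+24+23+20+22=113 → 360/731 = 0.4925

0.492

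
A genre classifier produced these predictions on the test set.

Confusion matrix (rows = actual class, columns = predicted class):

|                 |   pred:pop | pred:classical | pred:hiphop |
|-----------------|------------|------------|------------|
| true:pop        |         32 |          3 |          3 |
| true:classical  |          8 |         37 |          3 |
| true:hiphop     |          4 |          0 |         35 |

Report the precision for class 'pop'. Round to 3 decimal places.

One-vs-rest for 'pop': TP = diagonal; FP = other classes predicted 'pop'; FN = 'pop' predicted as other.
precision = TP/(TP+FP).
pop: TP=32, FP=8+4=12 → 32/44 = 0.7273

0.727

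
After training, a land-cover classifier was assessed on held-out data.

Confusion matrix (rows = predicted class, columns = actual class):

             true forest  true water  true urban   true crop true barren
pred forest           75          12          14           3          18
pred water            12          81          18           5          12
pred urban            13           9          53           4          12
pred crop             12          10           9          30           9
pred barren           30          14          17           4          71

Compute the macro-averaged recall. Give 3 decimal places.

Per-class recall (TP/(TP+FN)):
  forest: TP=75, FN=12+13+12+30=67 → 75/142 = 0.5282
  water: TP=81, FN=12+9+10+14=45 → 81/126 = 0.6429
  urban: TP=53, FN=14+18+9+17=58 → 53/111 = 0.4775
  crop: TP=30, FN=3+5+4+4=16 → 30/46 = 0.6522
  barren: TP=71, FN=18+12+12+9=51 → 71/122 = 0.5820
Macro-recall = mean = (0.5282 + 0.6429 + 0.4775 + 0.6522 + 0.5820) / 5 = 0.577

0.577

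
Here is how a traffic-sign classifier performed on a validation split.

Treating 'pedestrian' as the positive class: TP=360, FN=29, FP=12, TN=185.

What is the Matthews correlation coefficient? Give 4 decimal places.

0.8482

MCC = (TP·TN − FP·FN) / √((TP+FP)(TP+FN)(TN+FP)(TN+FN))
Numerator = 360·185 − 12·29 = 66252
Denominator = √(372·389·197·214) = √6100599864 = 78106.3369
MCC = 66252 / 78106.3369 = 0.8482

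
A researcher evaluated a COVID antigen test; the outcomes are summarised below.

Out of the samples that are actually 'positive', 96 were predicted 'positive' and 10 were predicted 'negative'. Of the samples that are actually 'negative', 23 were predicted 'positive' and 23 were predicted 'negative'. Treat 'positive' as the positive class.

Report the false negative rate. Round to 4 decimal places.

0.0943

FNR = FN/(FN+TP) = 10/(10+96) = 0.0943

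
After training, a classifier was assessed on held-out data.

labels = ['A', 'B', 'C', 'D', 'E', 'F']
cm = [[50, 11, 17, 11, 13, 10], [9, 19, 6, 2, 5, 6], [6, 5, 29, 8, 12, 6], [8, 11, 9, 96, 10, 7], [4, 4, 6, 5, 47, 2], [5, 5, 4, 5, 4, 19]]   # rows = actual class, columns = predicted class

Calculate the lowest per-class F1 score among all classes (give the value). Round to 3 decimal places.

Per-class F1 score (2·TP/(2·TP+FP+FN)):
  A: TP=50, FP=9+6+8+4+5=32, FN=11+17+11+13+10=62 → 100/194 = 0.5155
  B: TP=19, FP=11+5+11+4+5=36, FN=9+6+2+5+6=28 → 38/102 = 0.3725
  C: TP=29, FP=17+6+9+6+4=42, FN=6+5+8+12+6=37 → 58/137 = 0.4234
  D: TP=96, FP=11+2+8+5+5=31, FN=8+11+9+10+7=45 → 192/268 = 0.7164
  E: TP=47, FP=13+5+12+10+4=44, FN=4+4+6+5+2=21 → 94/159 = 0.5912
  F: TP=19, FP=10+6+6+7+2=31, FN=5+5+4+5+4=23 → 38/92 = 0.4130
Lowest is class 'B' with F1 score = 0.373.

0.373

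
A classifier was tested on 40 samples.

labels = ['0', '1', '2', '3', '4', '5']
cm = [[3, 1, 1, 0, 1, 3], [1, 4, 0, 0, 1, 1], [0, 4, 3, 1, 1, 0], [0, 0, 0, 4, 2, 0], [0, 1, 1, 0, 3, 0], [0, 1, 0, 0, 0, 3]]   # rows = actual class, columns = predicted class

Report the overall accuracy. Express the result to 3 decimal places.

Accuracy = trace / total = (3+4+3+4+3+3=20) / 40 = 20/40 = 0.500

0.500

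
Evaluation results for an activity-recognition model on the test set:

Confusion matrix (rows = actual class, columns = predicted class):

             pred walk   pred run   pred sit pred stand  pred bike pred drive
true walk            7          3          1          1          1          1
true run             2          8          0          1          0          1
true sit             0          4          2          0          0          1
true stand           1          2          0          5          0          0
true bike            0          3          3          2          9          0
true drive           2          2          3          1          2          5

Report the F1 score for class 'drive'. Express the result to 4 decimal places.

0.4348

Treat 'drive' as positive and all other classes as negative.
F1 score = 2·TP/(2·TP+FP+FN).
drive: TP=5, FP=1+1+1+0+0=3, FN=2+2+3+1+2=10 → 10/23 = 0.43478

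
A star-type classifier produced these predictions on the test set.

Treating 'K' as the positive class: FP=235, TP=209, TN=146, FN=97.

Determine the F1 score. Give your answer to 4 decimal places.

0.5573

Precision = TP/(TP+FP) = 209/444 = 0.4707
Recall = TP/(TP+FN) = 209/306 = 0.6830
F1 = 2·TP/(2·TP+FP+FN) = 418/750 = 0.5573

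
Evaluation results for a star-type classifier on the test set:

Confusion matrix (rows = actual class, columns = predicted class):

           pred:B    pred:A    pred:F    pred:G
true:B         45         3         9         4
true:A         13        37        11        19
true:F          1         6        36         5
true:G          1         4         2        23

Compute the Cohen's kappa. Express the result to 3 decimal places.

0.525

Observed agreement pₒ = trace/N = 141/219 = 0.6438
Expected agreement pₑ = Σ (rowᵢ·colᵢ)/N² = (61·60 + 80·50 + 48·58 + 30·51)/219² = 0.2497
κ = (pₒ − pₑ)/(1 − pₑ) = (0.6438 − 0.2497)/(1 − 0.2497) = 0.525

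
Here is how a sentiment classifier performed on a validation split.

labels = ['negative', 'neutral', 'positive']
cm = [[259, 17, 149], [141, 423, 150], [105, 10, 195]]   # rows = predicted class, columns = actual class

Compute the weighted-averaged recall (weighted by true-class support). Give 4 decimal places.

Per-class recall (TP/(TP+FN)):
  negative: TP=259, FN=141+105=246 → 259/505 = 0.51287
  neutral: TP=423, FN=17+10=27 → 423/450 = 0.94000
  positive: TP=195, FN=149+150=299 → 195/494 = 0.39474
Weighted-recall = Σ (supportᵢ/N)·recallᵢ with N=1449: (505/1449)·0.51287 + (450/1449)·0.94000 + (494/1449)·0.39474 = 0.6052

0.6052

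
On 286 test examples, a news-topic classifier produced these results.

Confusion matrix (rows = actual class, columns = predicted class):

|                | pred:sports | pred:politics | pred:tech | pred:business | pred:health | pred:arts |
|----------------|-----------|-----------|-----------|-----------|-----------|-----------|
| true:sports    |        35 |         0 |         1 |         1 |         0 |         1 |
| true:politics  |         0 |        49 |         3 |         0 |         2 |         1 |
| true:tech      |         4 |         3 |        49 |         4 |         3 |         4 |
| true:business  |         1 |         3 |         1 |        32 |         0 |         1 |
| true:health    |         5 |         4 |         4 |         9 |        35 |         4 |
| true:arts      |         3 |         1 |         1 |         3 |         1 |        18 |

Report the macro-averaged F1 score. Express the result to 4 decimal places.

0.7514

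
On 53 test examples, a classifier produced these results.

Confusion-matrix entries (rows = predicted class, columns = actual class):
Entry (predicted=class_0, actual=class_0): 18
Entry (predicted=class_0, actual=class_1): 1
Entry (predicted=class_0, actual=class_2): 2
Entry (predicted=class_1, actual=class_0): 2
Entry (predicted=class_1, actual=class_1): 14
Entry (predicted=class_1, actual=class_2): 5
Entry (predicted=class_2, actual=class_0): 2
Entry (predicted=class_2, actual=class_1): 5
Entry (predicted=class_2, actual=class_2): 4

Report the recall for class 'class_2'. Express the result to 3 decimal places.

0.364

One-vs-rest for 'class_2': TP = diagonal; FP = other classes predicted 'class_2'; FN = 'class_2' predicted as other.
recall = TP/(TP+FN).
class_2: TP=4, FN=2+5=7 → 4/11 = 0.3636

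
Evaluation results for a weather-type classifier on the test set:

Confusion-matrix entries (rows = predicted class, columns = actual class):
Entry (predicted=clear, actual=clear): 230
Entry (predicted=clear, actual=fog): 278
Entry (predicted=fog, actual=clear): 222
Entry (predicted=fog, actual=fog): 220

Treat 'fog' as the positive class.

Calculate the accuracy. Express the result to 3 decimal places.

Accuracy = (TP+TN)/N = (220+230)/950 = 0.474

0.474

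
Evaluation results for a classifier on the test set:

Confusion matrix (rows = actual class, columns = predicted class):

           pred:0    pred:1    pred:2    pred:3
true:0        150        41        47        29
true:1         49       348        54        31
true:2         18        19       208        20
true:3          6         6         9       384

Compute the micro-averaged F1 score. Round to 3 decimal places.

Micro-averaging pools counts across classes: ΣTP=1090, ΣFP=329, ΣFN=329.
Micro-F1 score = 2·TP/(2·TP+FP+FN) on pooled counts = 0.768 (equals overall accuracy in single-label multiclass).

0.768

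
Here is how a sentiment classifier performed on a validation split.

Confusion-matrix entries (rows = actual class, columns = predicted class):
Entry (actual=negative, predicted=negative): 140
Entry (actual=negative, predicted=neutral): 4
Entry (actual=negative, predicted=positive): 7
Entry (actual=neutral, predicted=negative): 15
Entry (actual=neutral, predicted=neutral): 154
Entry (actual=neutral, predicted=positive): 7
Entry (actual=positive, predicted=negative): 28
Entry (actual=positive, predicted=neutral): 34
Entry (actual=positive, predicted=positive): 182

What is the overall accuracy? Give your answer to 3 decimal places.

0.834

Accuracy = trace / total = (140+154+182=476) / 571 = 476/571 = 0.834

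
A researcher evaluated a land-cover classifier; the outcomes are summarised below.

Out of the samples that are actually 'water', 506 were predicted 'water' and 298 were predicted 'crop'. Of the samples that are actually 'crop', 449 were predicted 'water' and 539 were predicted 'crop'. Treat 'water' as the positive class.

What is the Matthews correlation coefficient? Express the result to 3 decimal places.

0.174

MCC = (TP·TN − FP·FN) / √((TP+FP)(TP+FN)(TN+FP)(TN+FN))
Numerator = 506·539 − 449·298 = 138932
Denominator = √(955·804·988·837) = √634953355920 = 796839.6049
MCC = 138932 / 796839.6049 = 0.174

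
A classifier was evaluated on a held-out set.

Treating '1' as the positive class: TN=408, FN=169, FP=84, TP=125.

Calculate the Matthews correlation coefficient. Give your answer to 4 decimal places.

MCC = (TP·TN − FP·FN) / √((TP+FP)(TP+FN)(TN+FP)(TN+FN))
Numerator = 125·408 − 84·169 = 36804
Denominator = √(209·294·492·577) = √17443536264 = 132073.9803
MCC = 36804 / 132073.9803 = 0.2787

0.2787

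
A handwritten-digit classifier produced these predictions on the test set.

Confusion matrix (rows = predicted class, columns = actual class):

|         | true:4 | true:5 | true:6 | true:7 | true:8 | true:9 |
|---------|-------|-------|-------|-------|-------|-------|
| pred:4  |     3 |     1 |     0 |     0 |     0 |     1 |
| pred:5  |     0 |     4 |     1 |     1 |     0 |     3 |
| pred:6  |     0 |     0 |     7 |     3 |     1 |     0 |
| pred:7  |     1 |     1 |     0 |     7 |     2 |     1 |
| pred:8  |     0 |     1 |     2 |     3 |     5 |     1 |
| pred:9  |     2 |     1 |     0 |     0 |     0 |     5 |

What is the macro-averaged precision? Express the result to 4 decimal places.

Per-class precision (TP/(TP+FP)):
  4: TP=3, FP=1+0+0+0+1=2 → 3/5 = 0.60000
  5: TP=4, FP=0+1+1+0+3=5 → 4/9 = 0.44444
  6: TP=7, FP=0+0+3+1+0=4 → 7/11 = 0.63636
  7: TP=7, FP=1+1+0+2+1=5 → 7/12 = 0.58333
  8: TP=5, FP=0+1+2+3+1=7 → 5/12 = 0.41667
  9: TP=5, FP=2+1+0+0+0=3 → 5/8 = 0.62500
Macro-precision = mean = (0.60000 + 0.44444 + 0.63636 + 0.58333 + 0.41667 + 0.62500) / 6 = 0.5510

0.5510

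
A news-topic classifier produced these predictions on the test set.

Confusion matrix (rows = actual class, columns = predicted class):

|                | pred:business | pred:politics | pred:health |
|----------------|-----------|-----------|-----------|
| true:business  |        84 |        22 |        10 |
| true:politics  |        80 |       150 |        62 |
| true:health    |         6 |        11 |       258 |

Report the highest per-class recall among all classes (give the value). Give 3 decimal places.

Per-class recall (TP/(TP+FN)):
  business: TP=84, FN=22+10=32 → 84/116 = 0.7241
  politics: TP=150, FN=80+62=142 → 150/292 = 0.5137
  health: TP=258, FN=6+11=17 → 258/275 = 0.9382
Highest is class 'health' with recall = 0.938.

0.938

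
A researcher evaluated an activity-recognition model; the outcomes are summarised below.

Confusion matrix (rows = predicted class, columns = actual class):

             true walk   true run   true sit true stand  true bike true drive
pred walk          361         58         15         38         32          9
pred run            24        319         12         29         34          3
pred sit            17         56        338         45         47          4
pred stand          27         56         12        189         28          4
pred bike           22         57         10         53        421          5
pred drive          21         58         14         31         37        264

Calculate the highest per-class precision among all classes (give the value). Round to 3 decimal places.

0.758

Per-class precision (TP/(TP+FP)):
  walk: TP=361, FP=58+15+38+32+9=152 → 361/513 = 0.7037
  run: TP=319, FP=24+12+29+34+3=102 → 319/421 = 0.7577
  sit: TP=338, FP=17+56+45+47+4=169 → 338/507 = 0.6667
  stand: TP=189, FP=27+56+12+28+4=127 → 189/316 = 0.5981
  bike: TP=421, FP=22+57+10+53+5=147 → 421/568 = 0.7412
  drive: TP=264, FP=21+58+14+31+37=161 → 264/425 = 0.6212
Highest is class 'run' with precision = 0.758.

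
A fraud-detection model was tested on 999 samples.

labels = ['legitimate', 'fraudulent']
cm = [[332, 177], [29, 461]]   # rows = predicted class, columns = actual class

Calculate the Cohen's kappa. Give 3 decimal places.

Observed agreement pₒ = trace/N = 793/999 = 0.7938
Expected agreement pₑ = Σ (rowᵢ·colᵢ)/N² = (361·509 + 638·490)/999² = 0.4974
κ = (pₒ − pₑ)/(1 − pₑ) = (0.7938 − 0.4974)/(1 − 0.4974) = 0.590

0.590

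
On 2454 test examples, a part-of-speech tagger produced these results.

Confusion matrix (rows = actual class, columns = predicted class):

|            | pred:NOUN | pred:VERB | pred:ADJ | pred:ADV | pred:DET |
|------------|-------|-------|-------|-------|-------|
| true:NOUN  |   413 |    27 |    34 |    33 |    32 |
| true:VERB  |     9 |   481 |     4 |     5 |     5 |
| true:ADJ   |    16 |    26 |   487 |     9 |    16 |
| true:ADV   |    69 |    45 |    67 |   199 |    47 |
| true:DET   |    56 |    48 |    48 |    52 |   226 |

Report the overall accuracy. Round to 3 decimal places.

Accuracy = trace / total = (413+481+487+199+226=1806) / 2454 = 1806/2454 = 0.736

0.736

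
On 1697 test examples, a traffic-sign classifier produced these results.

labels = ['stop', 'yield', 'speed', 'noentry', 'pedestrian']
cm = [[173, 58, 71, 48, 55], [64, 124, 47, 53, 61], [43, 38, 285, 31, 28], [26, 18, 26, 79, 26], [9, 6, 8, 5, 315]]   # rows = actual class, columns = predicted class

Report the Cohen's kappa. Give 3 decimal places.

0.463

Observed agreement pₒ = trace/N = 976/1697 = 0.5751
Expected agreement pₑ = Σ (rowᵢ·colᵢ)/N² = (405·315 + 349·244 + 425·437 + 175·216 + 343·485)/1697² = 0.2093
κ = (pₒ − pₑ)/(1 − pₑ) = (0.5751 − 0.2093)/(1 − 0.2093) = 0.463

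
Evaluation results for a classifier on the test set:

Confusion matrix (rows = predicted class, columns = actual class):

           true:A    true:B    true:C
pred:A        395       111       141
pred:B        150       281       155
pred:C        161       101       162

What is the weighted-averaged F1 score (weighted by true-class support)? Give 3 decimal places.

0.505

Per-class F1 score (2·TP/(2·TP+FP+FN)):
  A: TP=395, FP=111+141=252, FN=150+161=311 → 790/1353 = 0.5839
  B: TP=281, FP=150+155=305, FN=111+101=212 → 562/1079 = 0.5209
  C: TP=162, FP=161+101=262, FN=141+155=296 → 324/882 = 0.3673
Weighted-F1 score = Σ (supportᵢ/N)·F1 scoreᵢ with N=1657: (706/1657)·0.5839 + (493/1657)·0.5209 + (458/1657)·0.3673 = 0.505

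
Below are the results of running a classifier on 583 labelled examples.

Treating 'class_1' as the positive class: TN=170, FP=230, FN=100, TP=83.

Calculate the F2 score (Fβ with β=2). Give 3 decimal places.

Fβ = (1+β²)·TP / ((1+β²)·TP + β²·FN + FP), with β²=4
= 5·83 / (5·83 + 4·100 + 230) = 0.397

0.397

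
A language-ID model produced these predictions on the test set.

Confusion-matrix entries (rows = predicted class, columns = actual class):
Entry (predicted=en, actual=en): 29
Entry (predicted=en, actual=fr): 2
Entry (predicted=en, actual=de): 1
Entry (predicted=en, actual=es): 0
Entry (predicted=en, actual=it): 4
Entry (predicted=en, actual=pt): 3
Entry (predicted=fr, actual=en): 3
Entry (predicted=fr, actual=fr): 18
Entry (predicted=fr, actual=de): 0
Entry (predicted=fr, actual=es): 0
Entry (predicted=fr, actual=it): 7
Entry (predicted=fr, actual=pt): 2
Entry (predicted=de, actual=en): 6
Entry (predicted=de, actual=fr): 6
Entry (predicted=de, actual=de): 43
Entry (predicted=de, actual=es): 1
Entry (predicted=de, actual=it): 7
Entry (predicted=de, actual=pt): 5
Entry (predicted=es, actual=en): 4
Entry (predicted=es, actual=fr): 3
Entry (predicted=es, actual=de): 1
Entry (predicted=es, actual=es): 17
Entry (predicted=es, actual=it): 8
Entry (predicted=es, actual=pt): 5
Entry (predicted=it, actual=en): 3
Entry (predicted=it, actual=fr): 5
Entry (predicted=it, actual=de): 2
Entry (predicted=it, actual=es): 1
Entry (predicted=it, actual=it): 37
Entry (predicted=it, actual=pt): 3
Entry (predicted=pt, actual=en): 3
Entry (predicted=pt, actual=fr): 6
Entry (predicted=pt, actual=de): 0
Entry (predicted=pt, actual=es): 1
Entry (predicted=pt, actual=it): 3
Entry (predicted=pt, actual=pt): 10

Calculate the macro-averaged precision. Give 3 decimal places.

Per-class precision (TP/(TP+FP)):
  en: TP=29, FP=2+1+0+4+3=10 → 29/39 = 0.7436
  fr: TP=18, FP=3+0+0+7+2=12 → 18/30 = 0.6000
  de: TP=43, FP=6+6+1+7+5=25 → 43/68 = 0.6324
  es: TP=17, FP=4+3+1+8+5=21 → 17/38 = 0.4474
  it: TP=37, FP=3+5+2+1+3=14 → 37/51 = 0.7255
  pt: TP=10, FP=3+6+0+1+3=13 → 10/23 = 0.4348
Macro-precision = mean = (0.7436 + 0.6000 + 0.6324 + 0.4474 + 0.7255 + 0.4348) / 6 = 0.597

0.597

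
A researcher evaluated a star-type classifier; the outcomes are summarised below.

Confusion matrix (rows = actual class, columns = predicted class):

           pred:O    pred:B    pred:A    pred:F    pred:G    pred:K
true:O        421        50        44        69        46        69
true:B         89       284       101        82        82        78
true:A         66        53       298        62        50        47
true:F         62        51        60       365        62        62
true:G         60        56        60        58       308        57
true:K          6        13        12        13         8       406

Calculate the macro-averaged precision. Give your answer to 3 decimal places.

0.560

Per-class precision (TP/(TP+FP)):
  O: TP=421, FP=89+66+62+60+6=283 → 421/704 = 0.5980
  B: TP=284, FP=50+53+51+56+13=223 → 284/507 = 0.5602
  A: TP=298, FP=44+101+60+60+12=277 → 298/575 = 0.5183
  F: TP=365, FP=69+82+62+58+13=284 → 365/649 = 0.5624
  G: TP=308, FP=46+82+50+62+8=248 → 308/556 = 0.5540
  K: TP=406, FP=69+78+47+62+57=313 → 406/719 = 0.5647
Macro-precision = mean = (0.5980 + 0.5602 + 0.5183 + 0.5624 + 0.5540 + 0.5647) / 6 = 0.560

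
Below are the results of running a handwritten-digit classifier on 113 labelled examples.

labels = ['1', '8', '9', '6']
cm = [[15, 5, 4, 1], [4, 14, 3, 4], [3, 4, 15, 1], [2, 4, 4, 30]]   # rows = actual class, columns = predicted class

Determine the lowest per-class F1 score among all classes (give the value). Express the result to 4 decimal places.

0.5385

Per-class F1 score (2·TP/(2·TP+FP+FN)):
  1: TP=15, FP=4+3+2=9, FN=5+4+1=10 → 30/49 = 0.61224
  8: TP=14, FP=5+4+4=13, FN=4+3+4=11 → 28/52 = 0.53846
  9: TP=15, FP=4+3+4=11, FN=3+4+1=8 → 30/49 = 0.61224
  6: TP=30, FP=1+4+1=6, FN=2+4+4=10 → 60/76 = 0.78947
Lowest is class '8' with F1 score = 0.5385.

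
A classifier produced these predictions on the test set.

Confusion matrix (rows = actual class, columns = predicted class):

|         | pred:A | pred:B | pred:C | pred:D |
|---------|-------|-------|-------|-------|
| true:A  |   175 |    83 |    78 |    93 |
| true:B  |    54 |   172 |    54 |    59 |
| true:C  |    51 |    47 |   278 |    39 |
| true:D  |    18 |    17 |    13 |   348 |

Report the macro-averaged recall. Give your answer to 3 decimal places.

0.616

Per-class recall (TP/(TP+FN)):
  A: TP=175, FN=83+78+93=254 → 175/429 = 0.4079
  B: TP=172, FN=54+54+59=167 → 172/339 = 0.5074
  C: TP=278, FN=51+47+39=137 → 278/415 = 0.6699
  D: TP=348, FN=18+17+13=48 → 348/396 = 0.8788
Macro-recall = mean = (0.4079 + 0.5074 + 0.6699 + 0.8788) / 4 = 0.616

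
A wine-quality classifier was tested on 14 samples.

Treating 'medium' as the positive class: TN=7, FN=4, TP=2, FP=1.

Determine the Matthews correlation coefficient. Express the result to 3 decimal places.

0.251

MCC = (TP·TN − FP·FN) / √((TP+FP)(TP+FN)(TN+FP)(TN+FN))
Numerator = 2·7 − 1·4 = 10
Denominator = √(3·6·8·11) = √1584 = 39.7995
MCC = 10 / 39.7995 = 0.251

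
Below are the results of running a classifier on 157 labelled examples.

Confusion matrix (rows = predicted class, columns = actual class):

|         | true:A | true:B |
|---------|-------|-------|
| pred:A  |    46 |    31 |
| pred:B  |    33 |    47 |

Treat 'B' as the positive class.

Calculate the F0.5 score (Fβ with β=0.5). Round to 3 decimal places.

Fβ = (1+β²)·TP / ((1+β²)·TP + β²·FN + FP), with β²=1/4
= 1.25·47 / (1.25·47 + 0.25·31 + 33) = 0.590

0.590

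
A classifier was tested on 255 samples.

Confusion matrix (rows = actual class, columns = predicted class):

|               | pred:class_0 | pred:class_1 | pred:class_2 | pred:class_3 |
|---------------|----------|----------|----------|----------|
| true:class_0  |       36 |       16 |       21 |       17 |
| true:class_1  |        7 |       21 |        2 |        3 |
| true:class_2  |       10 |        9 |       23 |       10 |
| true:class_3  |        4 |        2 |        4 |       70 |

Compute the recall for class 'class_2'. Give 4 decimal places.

0.4423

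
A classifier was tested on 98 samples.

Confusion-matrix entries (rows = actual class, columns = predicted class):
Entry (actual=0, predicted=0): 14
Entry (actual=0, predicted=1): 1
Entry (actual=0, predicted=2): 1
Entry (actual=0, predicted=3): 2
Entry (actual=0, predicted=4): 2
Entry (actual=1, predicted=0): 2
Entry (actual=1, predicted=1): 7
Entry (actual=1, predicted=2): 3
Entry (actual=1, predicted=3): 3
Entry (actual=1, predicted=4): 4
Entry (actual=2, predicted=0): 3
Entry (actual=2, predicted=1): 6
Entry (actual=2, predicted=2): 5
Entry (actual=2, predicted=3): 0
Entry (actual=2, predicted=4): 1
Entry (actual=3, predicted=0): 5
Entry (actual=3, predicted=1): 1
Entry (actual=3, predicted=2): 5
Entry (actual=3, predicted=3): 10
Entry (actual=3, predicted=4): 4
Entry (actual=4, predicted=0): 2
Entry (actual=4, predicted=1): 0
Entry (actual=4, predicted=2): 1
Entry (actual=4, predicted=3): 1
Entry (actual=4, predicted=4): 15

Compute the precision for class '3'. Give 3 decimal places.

0.625

precision = TP/(TP+FP).
3: TP=10, FP=2+3+0+1=6 → 10/16 = 0.6250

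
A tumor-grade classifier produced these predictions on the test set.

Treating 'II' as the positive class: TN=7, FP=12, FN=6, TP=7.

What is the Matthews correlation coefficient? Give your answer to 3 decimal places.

MCC = (TP·TN − FP·FN) / √((TP+FP)(TP+FN)(TN+FP)(TN+FN))
Numerator = 7·7 − 12·6 = -23
Denominator = √(19·13·19·13) = √61009 = 247.0000
MCC = -23 / 247.0000 = -0.093

-0.093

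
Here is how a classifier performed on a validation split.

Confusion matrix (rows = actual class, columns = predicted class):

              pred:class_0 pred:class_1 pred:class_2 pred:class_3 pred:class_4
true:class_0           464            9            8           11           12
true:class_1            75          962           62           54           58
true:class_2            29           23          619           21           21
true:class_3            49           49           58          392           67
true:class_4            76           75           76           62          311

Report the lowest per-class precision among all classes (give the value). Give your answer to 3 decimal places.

Per-class precision (TP/(TP+FP)):
  class_0: TP=464, FP=75+29+49+76=229 → 464/693 = 0.6696
  class_1: TP=962, FP=9+23+49+75=156 → 962/1118 = 0.8605
  class_2: TP=619, FP=8+62+58+76=204 → 619/823 = 0.7521
  class_3: TP=392, FP=11+54+21+62=148 → 392/540 = 0.7259
  class_4: TP=311, FP=12+58+21+67=158 → 311/469 = 0.6631
Lowest is class 'class_4' with precision = 0.663.

0.663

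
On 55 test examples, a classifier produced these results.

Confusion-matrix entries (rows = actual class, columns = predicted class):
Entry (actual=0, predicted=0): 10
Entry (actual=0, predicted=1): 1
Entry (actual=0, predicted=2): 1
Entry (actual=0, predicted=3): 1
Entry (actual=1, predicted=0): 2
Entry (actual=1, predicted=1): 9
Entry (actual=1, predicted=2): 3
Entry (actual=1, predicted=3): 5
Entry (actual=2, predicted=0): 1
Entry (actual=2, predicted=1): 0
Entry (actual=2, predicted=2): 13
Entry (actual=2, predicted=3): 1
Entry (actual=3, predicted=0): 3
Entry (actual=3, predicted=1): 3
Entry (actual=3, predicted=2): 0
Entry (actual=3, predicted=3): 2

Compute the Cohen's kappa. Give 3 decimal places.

0.485

Observed agreement pₒ = trace/N = 34/55 = 0.6182
Expected agreement pₑ = Σ (rowᵢ·colᵢ)/N² = (13·16 + 19·13 + 15·17 + 8·9)/55² = 0.2585
κ = (pₒ − pₑ)/(1 − pₑ) = (0.6182 − 0.2585)/(1 − 0.2585) = 0.485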